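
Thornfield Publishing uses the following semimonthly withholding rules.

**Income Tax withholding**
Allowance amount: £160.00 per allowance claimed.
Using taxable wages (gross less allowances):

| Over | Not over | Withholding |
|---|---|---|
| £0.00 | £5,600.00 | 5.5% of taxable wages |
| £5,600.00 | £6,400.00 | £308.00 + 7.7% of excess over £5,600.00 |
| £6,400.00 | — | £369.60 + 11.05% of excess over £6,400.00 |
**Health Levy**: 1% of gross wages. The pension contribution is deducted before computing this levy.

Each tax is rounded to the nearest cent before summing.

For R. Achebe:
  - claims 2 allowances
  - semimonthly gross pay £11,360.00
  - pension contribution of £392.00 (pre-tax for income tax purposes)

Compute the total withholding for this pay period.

Income Tax: taxable = £11,360.00 − £392.00 − 2×£160.00 = £10,648.00
  £369.60 + 11.05% × (£10,648.00 − £6,400.00) = £369.60 + 11.05% × £4,248.00 = £839.00
Health Levy: 1% × £10,968.00 = £109.68
Total: £839.00 + £109.68 = £948.68

£948.68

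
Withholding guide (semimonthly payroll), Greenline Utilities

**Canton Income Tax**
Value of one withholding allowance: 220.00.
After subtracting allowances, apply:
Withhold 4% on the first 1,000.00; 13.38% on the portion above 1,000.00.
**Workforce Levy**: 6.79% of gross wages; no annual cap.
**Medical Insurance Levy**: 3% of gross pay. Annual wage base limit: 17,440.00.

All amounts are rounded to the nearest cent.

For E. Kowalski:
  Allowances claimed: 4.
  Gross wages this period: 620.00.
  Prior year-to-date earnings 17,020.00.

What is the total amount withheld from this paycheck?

Canton Income Tax: taxable = 620.00 − 4×220.00 = -260.00
  Taxable ≤ 0 → 0.00
Workforce Levy: 6.79% × 620.00 = 42.10
Medical Insurance Levy: cap 17,440.00 − YTD 17,020.00 = 420.00 subject; 3% × 420.00 = 12.60
Total: 0.00 + 42.10 + 12.60 = 54.70

54.70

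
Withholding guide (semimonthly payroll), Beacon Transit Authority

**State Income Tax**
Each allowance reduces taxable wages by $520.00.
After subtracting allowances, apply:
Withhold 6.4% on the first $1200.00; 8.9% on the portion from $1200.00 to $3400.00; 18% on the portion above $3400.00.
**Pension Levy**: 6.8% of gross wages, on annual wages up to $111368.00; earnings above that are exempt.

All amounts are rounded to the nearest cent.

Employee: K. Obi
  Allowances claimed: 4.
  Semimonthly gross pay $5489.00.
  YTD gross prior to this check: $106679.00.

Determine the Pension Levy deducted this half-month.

Pension Levy: cap $111368.00 − YTD $106679.00 = $4689.00 subject; 6.8% × $4689.00 = $318.85

$318.85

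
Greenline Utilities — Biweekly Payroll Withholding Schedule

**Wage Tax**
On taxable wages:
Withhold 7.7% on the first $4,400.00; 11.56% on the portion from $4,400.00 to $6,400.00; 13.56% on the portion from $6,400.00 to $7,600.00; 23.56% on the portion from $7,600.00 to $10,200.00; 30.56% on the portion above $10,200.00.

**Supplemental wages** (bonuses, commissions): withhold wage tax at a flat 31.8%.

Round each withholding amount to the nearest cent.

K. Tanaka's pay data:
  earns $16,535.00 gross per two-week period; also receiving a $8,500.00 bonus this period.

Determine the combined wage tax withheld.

Wage Tax: taxable = $16,535.00
  $1,345.28 + 30.56% × ($16,535.00 − $10,200.00) = $1,345.28 + 30.56% × $6,335.00 = $3,281.26
Supplemental (31.8% flat on bonus): 31.8% × $8,500.00 = $2,703.00
Total wage tax: $3,281.26 + $2,703.00 = $5,984.26

$5,984.26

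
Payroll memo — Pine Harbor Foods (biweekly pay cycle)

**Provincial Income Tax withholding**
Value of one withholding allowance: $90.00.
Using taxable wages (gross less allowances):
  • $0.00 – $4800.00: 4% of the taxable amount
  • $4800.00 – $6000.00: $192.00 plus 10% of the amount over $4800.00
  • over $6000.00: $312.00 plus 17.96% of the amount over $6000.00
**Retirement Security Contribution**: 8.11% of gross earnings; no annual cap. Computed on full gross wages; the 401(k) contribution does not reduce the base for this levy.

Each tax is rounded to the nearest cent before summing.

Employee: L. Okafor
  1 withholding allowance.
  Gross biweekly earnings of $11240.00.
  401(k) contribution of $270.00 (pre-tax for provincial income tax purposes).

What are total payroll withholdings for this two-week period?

$2100.01

Provincial Income Tax: taxable = $11240.00 − $270.00 − 1×$90.00 = $10880.00
  $312.00 + 17.96% × ($10880.00 − $6000.00) = $312.00 + 17.96% × $4880.00 = $1188.45
Retirement Security Contribution: 8.11% × $11240.00 = $911.56
Total: $1188.45 + $911.56 = $2100.01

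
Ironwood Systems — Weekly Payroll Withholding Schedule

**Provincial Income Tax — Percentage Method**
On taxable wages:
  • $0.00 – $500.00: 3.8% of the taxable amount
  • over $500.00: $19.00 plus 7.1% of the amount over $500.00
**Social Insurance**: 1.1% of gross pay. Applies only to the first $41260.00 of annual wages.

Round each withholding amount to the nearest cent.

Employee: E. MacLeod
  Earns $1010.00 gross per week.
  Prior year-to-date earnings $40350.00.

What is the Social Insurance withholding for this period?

Social Insurance: cap $41260.00 − YTD $40350.00 = $910.00 subject; 1.1% × $910.00 = $10.01

$10.01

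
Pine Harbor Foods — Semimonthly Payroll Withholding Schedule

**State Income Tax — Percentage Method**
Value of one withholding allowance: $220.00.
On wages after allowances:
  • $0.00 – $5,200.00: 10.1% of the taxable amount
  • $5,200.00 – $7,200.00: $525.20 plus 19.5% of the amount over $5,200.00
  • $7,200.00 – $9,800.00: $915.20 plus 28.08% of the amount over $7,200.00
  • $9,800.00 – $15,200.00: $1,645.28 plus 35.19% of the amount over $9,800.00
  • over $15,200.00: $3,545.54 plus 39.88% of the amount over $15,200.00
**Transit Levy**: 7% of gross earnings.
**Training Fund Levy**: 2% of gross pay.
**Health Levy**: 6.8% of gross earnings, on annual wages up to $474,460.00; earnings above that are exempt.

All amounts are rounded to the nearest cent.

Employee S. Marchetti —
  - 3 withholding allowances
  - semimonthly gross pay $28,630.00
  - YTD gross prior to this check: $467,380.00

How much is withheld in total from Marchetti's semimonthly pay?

$11,696.36

State Income Tax: taxable = $28,630.00 − 3×$220.00 = $27,970.00
  $3,545.54 + 39.88% × ($27,970.00 − $15,200.00) = $3,545.54 + 39.88% × $12,770.00 = $8,638.22
Transit Levy: 7% × $28,630.00 = $2,004.10
Training Fund Levy: 2% × $28,630.00 = $572.60
Health Levy: cap $474,460.00 − YTD $467,380.00 = $7,080.00 subject; 6.8% × $7,080.00 = $481.44
Total: $8,638.22 + $2,004.10 + $572.60 + $481.44 = $11,696.36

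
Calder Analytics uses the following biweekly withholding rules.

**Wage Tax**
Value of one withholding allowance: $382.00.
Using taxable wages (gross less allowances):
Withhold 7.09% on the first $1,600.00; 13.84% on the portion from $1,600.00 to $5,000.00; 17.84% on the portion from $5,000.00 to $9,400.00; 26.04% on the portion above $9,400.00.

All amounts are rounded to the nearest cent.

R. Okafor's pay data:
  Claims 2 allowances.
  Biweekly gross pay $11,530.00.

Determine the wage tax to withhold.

Wage Tax: taxable = $11,530.00 − 2×$382.00 = $10,766.00
  $1,368.96 + 26.04% × ($10,766.00 − $9,400.00) = $1,368.96 + 26.04% × $1,366.00 = $1,724.67

$1,724.67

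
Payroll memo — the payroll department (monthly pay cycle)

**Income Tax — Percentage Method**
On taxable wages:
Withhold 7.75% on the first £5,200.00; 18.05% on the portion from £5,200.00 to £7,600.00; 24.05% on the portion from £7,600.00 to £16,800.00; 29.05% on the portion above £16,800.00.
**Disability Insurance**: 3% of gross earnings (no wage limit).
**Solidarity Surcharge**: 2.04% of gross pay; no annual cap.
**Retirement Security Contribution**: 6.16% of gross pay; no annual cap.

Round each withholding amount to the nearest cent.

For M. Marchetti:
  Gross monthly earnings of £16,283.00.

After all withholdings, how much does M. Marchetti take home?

Income Tax: taxable = £16,283.00
  £836.20 + 24.05% × (£16,283.00 − £7,600.00) = £836.20 + 24.05% × £8,683.00 = £2,924.46
Disability Insurance: 3% × £16,283.00 = £488.49
Solidarity Surcharge: 2.04% × £16,283.00 = £332.17
Retirement Security Contribution: 6.16% × £16,283.00 = £1,003.03
Total withheld: £2,924.46 + £488.49 + £332.17 + £1,003.03 = £4,748.15
Net pay: £16,283.00 − £4,748.15 = £11,534.85

£11,534.85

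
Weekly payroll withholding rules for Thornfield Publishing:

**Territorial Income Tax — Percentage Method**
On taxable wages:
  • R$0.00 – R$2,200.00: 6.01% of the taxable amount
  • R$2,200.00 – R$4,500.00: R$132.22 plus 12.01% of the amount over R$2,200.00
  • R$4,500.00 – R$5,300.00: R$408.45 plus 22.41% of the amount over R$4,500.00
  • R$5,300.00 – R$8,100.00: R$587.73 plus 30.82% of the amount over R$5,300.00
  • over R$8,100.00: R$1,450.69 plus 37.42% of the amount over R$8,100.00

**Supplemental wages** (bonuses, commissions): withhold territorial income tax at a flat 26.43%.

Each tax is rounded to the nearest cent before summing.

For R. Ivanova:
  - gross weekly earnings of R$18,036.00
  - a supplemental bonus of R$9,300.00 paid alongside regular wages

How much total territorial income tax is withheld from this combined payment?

Territorial Income Tax: taxable = R$18,036.00
  R$1,450.69 + 37.42% × (R$18,036.00 − R$8,100.00) = R$1,450.69 + 37.42% × R$9,936.00 = R$5,168.74
Supplemental (26.43% flat on bonus): 26.43% × R$9,300.00 = R$2,457.99
Total territorial income tax: R$5,168.74 + R$2,457.99 = R$7,626.73

R$7,626.73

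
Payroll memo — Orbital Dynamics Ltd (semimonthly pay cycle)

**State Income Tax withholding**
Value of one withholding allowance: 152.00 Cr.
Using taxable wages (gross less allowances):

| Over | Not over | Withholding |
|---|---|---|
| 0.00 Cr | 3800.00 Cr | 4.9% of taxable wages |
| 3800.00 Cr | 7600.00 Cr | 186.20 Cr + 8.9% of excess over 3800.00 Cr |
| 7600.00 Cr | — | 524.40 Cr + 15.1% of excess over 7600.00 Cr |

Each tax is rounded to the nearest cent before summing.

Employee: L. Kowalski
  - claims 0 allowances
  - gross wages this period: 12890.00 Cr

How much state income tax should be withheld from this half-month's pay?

1323.19 Cr

State Income Tax: taxable = 12890.00 Cr
  524.40 Cr + 15.1% × (12890.00 Cr − 7600.00 Cr) = 524.40 Cr + 15.1% × 5290.00 Cr = 1323.19 Cr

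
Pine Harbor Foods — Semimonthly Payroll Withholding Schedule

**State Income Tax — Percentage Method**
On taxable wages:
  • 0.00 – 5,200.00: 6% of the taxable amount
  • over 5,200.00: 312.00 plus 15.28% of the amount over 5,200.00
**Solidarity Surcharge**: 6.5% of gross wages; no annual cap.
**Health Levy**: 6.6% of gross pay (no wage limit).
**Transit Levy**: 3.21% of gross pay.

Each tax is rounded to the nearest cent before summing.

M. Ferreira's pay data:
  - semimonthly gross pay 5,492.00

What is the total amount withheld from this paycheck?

State Income Tax: taxable = 5,492.00
  312.00 + 15.28% × (5,492.00 − 5,200.00) = 312.00 + 15.28% × 292.00 = 356.62
Solidarity Surcharge: 6.5% × 5,492.00 = 356.98
Health Levy: 6.6% × 5,492.00 = 362.47
Transit Levy: 3.21% × 5,492.00 = 176.29
Total: 356.62 + 356.98 + 362.47 + 176.29 = 1,252.36

1,252.36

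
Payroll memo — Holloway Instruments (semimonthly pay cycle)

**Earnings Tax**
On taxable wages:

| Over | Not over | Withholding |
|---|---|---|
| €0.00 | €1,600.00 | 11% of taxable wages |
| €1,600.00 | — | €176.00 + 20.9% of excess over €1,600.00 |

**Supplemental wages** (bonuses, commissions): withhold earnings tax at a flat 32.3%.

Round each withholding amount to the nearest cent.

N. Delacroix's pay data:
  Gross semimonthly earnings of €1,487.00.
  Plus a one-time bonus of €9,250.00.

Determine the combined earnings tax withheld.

Earnings Tax: taxable = €1,487.00
  11% × €1,487.00 = €163.57
Supplemental (32.3% flat on bonus): 32.3% × €9,250.00 = €2,987.75
Total earnings tax: €163.57 + €2,987.75 = €3,151.32

€3,151.32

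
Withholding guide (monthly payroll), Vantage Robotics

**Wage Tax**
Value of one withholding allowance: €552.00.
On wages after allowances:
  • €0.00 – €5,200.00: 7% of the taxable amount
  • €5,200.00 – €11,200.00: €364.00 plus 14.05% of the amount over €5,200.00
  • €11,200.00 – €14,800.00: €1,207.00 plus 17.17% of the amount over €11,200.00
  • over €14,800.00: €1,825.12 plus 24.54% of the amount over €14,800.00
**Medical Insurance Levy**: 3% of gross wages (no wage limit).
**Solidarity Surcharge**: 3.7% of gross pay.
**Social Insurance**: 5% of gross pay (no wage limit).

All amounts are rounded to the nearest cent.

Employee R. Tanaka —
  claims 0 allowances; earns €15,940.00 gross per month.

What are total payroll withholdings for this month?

€3,969.86

Wage Tax: taxable = €15,940.00
  €1,825.12 + 24.54% × (€15,940.00 − €14,800.00) = €1,825.12 + 24.54% × €1,140.00 = €2,104.88
Medical Insurance Levy: 3% × €15,940.00 = €478.20
Solidarity Surcharge: 3.7% × €15,940.00 = €589.78
Social Insurance: 5% × €15,940.00 = €797.00
Total: €2,104.88 + €478.20 + €589.78 + €797.00 = €3,969.86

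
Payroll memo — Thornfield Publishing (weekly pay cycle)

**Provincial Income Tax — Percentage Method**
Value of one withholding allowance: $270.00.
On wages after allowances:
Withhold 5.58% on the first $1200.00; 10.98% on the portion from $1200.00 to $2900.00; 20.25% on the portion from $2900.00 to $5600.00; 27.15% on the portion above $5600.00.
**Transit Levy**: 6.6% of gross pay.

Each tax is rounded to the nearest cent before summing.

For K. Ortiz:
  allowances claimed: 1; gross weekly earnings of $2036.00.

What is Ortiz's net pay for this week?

$1772.51

Provincial Income Tax: taxable = $2036.00 − 1×$270.00 = $1766.00
  $66.96 + 10.98% × ($1766.00 − $1200.00) = $66.96 + 10.98% × $566.00 = $129.11
Transit Levy: 6.6% × $2036.00 = $134.38
Total withheld: $129.11 + $134.38 = $263.49
Net pay: $2036.00 − $263.49 = $1772.51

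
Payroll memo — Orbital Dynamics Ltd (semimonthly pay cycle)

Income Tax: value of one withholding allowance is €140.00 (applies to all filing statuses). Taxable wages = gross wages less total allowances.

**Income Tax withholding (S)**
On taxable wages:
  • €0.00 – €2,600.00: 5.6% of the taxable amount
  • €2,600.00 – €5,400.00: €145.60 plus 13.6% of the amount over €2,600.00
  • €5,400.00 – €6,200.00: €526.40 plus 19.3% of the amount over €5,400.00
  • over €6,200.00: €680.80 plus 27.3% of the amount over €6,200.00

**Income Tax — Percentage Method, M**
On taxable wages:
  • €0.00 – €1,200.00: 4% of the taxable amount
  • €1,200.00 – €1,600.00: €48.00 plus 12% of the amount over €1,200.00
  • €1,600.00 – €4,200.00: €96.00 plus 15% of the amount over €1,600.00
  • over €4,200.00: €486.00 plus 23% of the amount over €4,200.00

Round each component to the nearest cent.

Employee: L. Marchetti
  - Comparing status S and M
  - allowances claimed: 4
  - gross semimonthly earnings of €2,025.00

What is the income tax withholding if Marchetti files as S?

Income Tax (S): taxable = €2,025.00 − 4×€140.00 = €1,465.00
  5.6% × €1,465.00 = €82.04

€82.04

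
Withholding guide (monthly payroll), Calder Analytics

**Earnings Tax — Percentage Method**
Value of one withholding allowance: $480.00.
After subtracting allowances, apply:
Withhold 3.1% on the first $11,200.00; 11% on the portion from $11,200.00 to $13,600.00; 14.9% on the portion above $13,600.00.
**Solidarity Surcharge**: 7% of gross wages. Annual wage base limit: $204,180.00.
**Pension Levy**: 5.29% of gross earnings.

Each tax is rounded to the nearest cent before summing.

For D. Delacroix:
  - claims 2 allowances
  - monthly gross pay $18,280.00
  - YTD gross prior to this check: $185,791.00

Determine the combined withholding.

Earnings Tax: taxable = $18,280.00 − 2×$480.00 = $17,320.00
  $611.20 + 14.9% × ($17,320.00 − $13,600.00) = $611.20 + 14.9% × $3,720.00 = $1,165.48
Solidarity Surcharge: 7% × $18,280.00 = $1,279.60
Pension Levy: 5.29% × $18,280.00 = $967.01
Total: $1,165.48 + $1,279.60 + $967.01 = $3,412.09

$3,412.09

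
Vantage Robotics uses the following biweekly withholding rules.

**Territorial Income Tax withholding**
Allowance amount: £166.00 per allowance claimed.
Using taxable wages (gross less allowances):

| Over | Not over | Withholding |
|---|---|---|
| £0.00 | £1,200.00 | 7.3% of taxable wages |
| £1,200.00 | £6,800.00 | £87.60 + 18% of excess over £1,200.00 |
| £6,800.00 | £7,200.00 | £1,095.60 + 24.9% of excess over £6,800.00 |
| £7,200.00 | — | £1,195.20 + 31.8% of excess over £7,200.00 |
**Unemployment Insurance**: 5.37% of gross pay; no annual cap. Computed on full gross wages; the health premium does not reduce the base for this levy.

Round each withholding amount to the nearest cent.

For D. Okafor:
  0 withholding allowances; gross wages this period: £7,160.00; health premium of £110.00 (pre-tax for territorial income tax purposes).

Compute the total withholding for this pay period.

Territorial Income Tax: taxable = £7,160.00 − £110.00 = £7,050.00
  £1,095.60 + 24.9% × (£7,050.00 − £6,800.00) = £1,095.60 + 24.9% × £250.00 = £1,157.85
Unemployment Insurance: 5.37% × £7,160.00 = £384.49
Total: £1,157.85 + £384.49 = £1,542.34

£1,542.34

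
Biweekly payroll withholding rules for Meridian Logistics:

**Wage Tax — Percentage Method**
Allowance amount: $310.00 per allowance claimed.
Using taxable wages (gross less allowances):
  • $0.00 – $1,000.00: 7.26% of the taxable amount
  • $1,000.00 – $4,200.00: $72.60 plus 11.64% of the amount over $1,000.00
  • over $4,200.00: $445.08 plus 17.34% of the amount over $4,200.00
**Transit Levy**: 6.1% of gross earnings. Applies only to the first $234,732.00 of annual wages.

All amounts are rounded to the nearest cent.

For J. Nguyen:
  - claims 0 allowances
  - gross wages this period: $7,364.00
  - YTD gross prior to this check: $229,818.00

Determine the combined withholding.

$1,293.47

Wage Tax: taxable = $7,364.00
  $445.08 + 17.34% × ($7,364.00 − $4,200.00) = $445.08 + 17.34% × $3,164.00 = $993.72
Transit Levy: cap $234,732.00 − YTD $229,818.00 = $4,914.00 subject; 6.1% × $4,914.00 = $299.75
Total: $993.72 + $299.75 = $1,293.47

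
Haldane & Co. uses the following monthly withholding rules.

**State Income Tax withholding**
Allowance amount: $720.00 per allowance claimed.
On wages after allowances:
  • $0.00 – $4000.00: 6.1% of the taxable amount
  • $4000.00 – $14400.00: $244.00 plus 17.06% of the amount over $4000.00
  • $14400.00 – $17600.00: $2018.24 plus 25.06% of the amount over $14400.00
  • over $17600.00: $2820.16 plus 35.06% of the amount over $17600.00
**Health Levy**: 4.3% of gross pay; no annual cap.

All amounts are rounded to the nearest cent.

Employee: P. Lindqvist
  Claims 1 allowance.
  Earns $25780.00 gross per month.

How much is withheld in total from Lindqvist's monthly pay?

$6544.18

State Income Tax: taxable = $25780.00 − 1×$720.00 = $25060.00
  $2820.16 + 35.06% × ($25060.00 − $17600.00) = $2820.16 + 35.06% × $7460.00 = $5435.64
Health Levy: 4.3% × $25780.00 = $1108.54
Total: $5435.64 + $1108.54 = $6544.18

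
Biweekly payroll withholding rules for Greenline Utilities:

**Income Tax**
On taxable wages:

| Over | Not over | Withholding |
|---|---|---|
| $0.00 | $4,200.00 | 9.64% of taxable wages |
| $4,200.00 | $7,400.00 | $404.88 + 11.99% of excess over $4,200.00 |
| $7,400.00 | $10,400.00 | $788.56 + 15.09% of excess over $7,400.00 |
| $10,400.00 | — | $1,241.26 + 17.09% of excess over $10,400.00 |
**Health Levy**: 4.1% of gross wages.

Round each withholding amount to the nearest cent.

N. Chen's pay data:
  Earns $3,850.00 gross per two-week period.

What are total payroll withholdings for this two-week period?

$528.99

Income Tax: taxable = $3,850.00
  9.64% × $3,850.00 = $371.14
Health Levy: 4.1% × $3,850.00 = $157.85
Total: $371.14 + $157.85 = $528.99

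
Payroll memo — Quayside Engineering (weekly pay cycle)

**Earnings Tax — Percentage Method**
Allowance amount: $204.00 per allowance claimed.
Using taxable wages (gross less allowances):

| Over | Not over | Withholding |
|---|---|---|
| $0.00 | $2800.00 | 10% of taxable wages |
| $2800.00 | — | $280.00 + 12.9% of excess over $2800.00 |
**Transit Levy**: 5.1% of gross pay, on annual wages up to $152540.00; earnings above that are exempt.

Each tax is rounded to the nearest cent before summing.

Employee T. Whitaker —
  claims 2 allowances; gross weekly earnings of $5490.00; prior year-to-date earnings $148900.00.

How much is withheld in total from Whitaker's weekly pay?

$760.02

Earnings Tax: taxable = $5490.00 − 2×$204.00 = $5082.00
  $280.00 + 12.9% × ($5082.00 − $2800.00) = $280.00 + 12.9% × $2282.00 = $574.38
Transit Levy: cap $152540.00 − YTD $148900.00 = $3640.00 subject; 5.1% × $3640.00 = $185.64
Total: $574.38 + $185.64 = $760.02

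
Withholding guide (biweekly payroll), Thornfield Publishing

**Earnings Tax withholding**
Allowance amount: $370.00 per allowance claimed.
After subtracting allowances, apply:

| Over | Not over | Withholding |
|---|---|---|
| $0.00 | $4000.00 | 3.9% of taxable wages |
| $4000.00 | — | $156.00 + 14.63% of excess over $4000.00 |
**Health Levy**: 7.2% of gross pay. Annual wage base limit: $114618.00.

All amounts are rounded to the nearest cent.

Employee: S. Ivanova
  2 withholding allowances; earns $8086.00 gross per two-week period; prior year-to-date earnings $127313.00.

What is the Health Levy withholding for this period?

Health Levy: YTD $127313.00 ≥ cap $114618.00 → $0.00

$0.00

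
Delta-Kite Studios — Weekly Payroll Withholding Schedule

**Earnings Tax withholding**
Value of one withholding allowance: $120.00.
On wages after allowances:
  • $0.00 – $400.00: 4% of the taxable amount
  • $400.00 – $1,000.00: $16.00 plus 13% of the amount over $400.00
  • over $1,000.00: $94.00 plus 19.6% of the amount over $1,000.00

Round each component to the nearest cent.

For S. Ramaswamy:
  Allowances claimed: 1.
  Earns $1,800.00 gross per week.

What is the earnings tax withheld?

Earnings Tax: taxable = $1,800.00 − 1×$120.00 = $1,680.00
  $94.00 + 19.6% × ($1,680.00 − $1,000.00) = $94.00 + 19.6% × $680.00 = $227.28

$227.28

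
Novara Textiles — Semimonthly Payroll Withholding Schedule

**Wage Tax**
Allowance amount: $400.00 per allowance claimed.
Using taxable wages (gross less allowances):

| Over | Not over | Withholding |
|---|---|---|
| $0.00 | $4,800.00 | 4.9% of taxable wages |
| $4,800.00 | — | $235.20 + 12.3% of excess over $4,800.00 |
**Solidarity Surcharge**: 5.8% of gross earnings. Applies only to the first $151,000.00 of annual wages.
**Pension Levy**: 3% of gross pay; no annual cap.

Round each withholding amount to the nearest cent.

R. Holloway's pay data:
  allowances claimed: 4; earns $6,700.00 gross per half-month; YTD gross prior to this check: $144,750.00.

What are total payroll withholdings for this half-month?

Wage Tax: taxable = $6,700.00 − 4×$400.00 = $5,100.00
  $235.20 + 12.3% × ($5,100.00 − $4,800.00) = $235.20 + 12.3% × $300.00 = $272.10
Solidarity Surcharge: cap $151,000.00 − YTD $144,750.00 = $6,250.00 subject; 5.8% × $6,250.00 = $362.50
Pension Levy: 3% × $6,700.00 = $201.00
Total: $272.10 + $362.50 + $201.00 = $835.60

$835.60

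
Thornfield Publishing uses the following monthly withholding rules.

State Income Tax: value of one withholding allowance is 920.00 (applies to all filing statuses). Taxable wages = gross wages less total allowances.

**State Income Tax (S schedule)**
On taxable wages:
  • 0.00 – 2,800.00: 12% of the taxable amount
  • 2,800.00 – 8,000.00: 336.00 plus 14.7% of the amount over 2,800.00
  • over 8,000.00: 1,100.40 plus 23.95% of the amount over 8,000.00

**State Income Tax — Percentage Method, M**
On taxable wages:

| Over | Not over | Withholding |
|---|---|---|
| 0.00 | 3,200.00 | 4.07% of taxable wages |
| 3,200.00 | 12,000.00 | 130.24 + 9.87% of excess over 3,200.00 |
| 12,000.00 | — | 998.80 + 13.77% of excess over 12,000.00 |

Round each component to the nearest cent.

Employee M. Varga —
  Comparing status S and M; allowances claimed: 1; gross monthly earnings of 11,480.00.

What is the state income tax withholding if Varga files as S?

State Income Tax (S): taxable = 11,480.00 − 1×920.00 = 10,560.00
  1,100.40 + 23.95% × (10,560.00 − 8,000.00) = 1,100.40 + 23.95% × 2,560.00 = 1,713.52

1,713.52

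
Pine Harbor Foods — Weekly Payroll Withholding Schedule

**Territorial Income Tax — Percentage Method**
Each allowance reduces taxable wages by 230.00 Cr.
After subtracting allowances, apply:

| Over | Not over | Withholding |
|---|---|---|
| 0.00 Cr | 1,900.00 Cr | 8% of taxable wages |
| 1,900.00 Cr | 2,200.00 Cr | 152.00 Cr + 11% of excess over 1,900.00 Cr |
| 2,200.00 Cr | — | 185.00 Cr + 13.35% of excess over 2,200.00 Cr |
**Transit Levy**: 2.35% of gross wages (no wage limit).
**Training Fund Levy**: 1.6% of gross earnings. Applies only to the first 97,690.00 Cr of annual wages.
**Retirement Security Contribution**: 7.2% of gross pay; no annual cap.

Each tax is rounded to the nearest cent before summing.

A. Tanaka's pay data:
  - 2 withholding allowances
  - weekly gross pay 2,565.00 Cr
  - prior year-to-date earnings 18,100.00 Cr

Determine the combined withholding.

460.55 Cr

Territorial Income Tax: taxable = 2,565.00 Cr − 2×230.00 Cr = 2,105.00 Cr
  152.00 Cr + 11% × (2,105.00 Cr − 1,900.00 Cr) = 152.00 Cr + 11% × 205.00 Cr = 174.55 Cr
Transit Levy: 2.35% × 2,565.00 Cr = 60.28 Cr
Training Fund Levy: 1.6% × 2,565.00 Cr = 41.04 Cr
Retirement Security Contribution: 7.2% × 2,565.00 Cr = 184.68 Cr
Total: 174.55 Cr + 60.28 Cr + 41.04 Cr + 184.68 Cr = 460.55 Cr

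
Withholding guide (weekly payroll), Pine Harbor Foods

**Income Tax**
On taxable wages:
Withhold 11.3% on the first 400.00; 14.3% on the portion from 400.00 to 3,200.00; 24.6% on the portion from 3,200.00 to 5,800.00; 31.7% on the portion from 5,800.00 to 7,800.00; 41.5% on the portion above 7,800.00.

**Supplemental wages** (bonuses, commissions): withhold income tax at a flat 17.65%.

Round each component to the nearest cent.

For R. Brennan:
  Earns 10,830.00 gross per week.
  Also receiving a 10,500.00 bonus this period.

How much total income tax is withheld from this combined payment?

4,829.90

Income Tax: taxable = 10,830.00
  1,719.20 + 41.5% × (10,830.00 − 7,800.00) = 1,719.20 + 41.5% × 3,030.00 = 2,976.65
Supplemental (17.65% flat on bonus): 17.65% × 10,500.00 = 1,853.25
Total income tax: 2,976.65 + 1,853.25 = 4,829.90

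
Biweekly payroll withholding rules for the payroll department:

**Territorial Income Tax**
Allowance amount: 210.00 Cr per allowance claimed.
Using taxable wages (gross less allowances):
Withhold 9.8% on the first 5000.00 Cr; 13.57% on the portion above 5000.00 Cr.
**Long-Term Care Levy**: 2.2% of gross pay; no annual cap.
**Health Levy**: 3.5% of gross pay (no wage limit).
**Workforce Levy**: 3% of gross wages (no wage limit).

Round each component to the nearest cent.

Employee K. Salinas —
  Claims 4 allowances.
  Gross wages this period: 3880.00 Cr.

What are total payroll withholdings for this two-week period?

635.48 Cr

Territorial Income Tax: taxable = 3880.00 Cr − 4×210.00 Cr = 3040.00 Cr
  9.8% × 3040.00 Cr = 297.92 Cr
Long-Term Care Levy: 2.2% × 3880.00 Cr = 85.36 Cr
Health Levy: 3.5% × 3880.00 Cr = 135.80 Cr
Workforce Levy: 3% × 3880.00 Cr = 116.40 Cr
Total: 297.92 Cr + 85.36 Cr + 135.80 Cr + 116.40 Cr = 635.48 Cr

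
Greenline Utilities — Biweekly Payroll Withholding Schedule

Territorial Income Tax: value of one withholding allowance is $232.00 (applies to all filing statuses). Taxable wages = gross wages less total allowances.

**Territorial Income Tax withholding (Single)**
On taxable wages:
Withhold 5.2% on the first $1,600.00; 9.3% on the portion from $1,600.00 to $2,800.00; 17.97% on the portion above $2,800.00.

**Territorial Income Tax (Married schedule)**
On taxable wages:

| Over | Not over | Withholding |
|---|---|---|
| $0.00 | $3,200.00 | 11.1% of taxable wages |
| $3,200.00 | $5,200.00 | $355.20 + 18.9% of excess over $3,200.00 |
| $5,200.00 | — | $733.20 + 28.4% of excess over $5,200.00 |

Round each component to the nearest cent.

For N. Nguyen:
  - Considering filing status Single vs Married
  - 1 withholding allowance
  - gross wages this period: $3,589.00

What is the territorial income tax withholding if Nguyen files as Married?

$384.87

Territorial Income Tax (Married): taxable = $3,589.00 − 1×$232.00 = $3,357.00
  $355.20 + 18.9% × ($3,357.00 − $3,200.00) = $355.20 + 18.9% × $157.00 = $384.87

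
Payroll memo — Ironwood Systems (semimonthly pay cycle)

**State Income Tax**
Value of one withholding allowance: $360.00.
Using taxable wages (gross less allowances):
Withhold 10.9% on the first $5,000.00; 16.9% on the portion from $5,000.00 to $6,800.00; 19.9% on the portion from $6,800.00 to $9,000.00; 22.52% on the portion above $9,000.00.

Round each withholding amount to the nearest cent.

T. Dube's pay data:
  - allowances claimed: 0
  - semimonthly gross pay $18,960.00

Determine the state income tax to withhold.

$3,529.99

State Income Tax: taxable = $18,960.00
  $1,287.00 + 22.52% × ($18,960.00 − $9,000.00) = $1,287.00 + 22.52% × $9,960.00 = $3,529.99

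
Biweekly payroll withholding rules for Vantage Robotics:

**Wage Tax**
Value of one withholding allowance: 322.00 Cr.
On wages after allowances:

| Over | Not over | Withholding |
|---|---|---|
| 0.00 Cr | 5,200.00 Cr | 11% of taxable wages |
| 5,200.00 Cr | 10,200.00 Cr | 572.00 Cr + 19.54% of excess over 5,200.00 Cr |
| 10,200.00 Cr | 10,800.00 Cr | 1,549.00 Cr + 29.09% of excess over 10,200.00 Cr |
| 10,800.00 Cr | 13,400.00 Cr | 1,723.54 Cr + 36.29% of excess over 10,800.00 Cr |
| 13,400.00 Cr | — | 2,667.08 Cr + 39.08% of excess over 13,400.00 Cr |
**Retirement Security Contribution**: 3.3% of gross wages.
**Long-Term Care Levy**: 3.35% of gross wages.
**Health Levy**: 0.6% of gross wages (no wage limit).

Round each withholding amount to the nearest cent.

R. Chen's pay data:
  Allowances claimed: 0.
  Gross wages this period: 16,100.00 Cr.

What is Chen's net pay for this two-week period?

11,210.51 Cr

Wage Tax: taxable = 16,100.00 Cr
  2,667.08 Cr + 39.08% × (16,100.00 Cr − 13,400.00 Cr) = 2,667.08 Cr + 39.08% × 2,700.00 Cr = 3,722.24 Cr
Retirement Security Contribution: 3.3% × 16,100.00 Cr = 531.30 Cr
Long-Term Care Levy: 3.35% × 16,100.00 Cr = 539.35 Cr
Health Levy: 0.6% × 16,100.00 Cr = 96.60 Cr
Total withheld: 3,722.24 Cr + 531.30 Cr + 539.35 Cr + 96.60 Cr = 4,889.49 Cr
Net pay: 16,100.00 Cr − 4,889.49 Cr = 11,210.51 Cr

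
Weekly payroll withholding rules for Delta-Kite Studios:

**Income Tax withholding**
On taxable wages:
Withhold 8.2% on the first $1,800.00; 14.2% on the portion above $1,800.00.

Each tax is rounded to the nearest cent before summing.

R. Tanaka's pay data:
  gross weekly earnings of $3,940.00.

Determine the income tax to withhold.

Income Tax: taxable = $3,940.00
  $147.60 + 14.2% × ($3,940.00 − $1,800.00) = $147.60 + 14.2% × $2,140.00 = $451.48

$451.48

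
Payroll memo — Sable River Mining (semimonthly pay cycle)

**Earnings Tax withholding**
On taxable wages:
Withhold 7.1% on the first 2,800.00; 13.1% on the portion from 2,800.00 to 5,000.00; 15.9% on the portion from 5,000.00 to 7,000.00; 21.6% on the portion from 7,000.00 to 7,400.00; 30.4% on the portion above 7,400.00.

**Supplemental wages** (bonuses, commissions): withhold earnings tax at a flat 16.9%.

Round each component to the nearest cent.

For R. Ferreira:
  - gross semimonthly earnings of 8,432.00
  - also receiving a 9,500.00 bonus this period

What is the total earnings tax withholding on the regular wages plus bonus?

2,810.63

Earnings Tax: taxable = 8,432.00
  891.40 + 30.4% × (8,432.00 − 7,400.00) = 891.40 + 30.4% × 1,032.00 = 1,205.13
Supplemental (16.9% flat on bonus): 16.9% × 9,500.00 = 1,605.50
Total earnings tax: 1,205.13 + 1,605.50 = 2,810.63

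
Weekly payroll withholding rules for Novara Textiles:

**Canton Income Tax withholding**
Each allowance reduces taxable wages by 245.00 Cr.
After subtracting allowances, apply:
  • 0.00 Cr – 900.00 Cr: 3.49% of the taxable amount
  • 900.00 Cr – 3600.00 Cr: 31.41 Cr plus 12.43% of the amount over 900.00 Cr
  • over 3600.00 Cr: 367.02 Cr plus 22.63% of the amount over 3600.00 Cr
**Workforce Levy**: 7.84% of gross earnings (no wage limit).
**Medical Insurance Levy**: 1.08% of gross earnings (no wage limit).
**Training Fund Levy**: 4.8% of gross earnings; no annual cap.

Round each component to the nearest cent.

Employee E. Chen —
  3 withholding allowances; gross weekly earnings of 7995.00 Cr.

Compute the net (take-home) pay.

Canton Income Tax: taxable = 7995.00 Cr − 3×245.00 Cr = 7260.00 Cr
  367.02 Cr + 22.63% × (7260.00 Cr − 3600.00 Cr) = 367.02 Cr + 22.63% × 3660.00 Cr = 1195.28 Cr
Workforce Levy: 7.84% × 7995.00 Cr = 626.81 Cr
Medical Insurance Levy: 1.08% × 7995.00 Cr = 86.35 Cr
Training Fund Levy: 4.8% × 7995.00 Cr = 383.76 Cr
Total withheld: 1195.28 Cr + 626.81 Cr + 86.35 Cr + 383.76 Cr = 2292.20 Cr
Net pay: 7995.00 Cr − 2292.20 Cr = 5702.80 Cr

5702.80 Cr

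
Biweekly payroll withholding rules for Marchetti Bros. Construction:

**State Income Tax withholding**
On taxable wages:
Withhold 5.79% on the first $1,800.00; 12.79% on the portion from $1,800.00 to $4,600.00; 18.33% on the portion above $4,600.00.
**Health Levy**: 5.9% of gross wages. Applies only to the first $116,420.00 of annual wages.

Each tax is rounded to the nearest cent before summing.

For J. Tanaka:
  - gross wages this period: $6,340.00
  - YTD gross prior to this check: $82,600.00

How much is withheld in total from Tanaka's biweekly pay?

$1,155.34

State Income Tax: taxable = $6,340.00
  $462.34 + 18.33% × ($6,340.00 − $4,600.00) = $462.34 + 18.33% × $1,740.00 = $781.28
Health Levy: 5.9% × $6,340.00 = $374.06
Total: $781.28 + $374.06 = $1,155.34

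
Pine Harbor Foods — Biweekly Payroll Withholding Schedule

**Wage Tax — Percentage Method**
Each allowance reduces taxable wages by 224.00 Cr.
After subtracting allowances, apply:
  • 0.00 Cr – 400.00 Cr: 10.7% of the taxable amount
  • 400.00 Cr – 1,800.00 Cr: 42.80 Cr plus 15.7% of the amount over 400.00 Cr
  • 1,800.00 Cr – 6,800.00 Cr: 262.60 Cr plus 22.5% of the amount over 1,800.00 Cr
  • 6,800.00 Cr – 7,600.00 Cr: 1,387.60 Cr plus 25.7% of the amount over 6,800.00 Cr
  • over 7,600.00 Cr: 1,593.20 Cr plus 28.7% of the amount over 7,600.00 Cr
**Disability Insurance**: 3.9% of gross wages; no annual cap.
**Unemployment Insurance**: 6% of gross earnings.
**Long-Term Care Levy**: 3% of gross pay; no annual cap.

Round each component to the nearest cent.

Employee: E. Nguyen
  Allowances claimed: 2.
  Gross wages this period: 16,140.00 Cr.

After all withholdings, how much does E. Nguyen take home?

Wage Tax: taxable = 16,140.00 Cr − 2×224.00 Cr = 15,692.00 Cr
  1,593.20 Cr + 28.7% × (15,692.00 Cr − 7,600.00 Cr) = 1,593.20 Cr + 28.7% × 8,092.00 Cr = 3,915.60 Cr
Disability Insurance: 3.9% × 16,140.00 Cr = 629.46 Cr
Unemployment Insurance: 6% × 16,140.00 Cr = 968.40 Cr
Long-Term Care Levy: 3% × 16,140.00 Cr = 484.20 Cr
Total withheld: 3,915.60 Cr + 629.46 Cr + 968.40 Cr + 484.20 Cr = 5,997.66 Cr
Net pay: 16,140.00 Cr − 5,997.66 Cr = 10,142.34 Cr

10,142.34 Cr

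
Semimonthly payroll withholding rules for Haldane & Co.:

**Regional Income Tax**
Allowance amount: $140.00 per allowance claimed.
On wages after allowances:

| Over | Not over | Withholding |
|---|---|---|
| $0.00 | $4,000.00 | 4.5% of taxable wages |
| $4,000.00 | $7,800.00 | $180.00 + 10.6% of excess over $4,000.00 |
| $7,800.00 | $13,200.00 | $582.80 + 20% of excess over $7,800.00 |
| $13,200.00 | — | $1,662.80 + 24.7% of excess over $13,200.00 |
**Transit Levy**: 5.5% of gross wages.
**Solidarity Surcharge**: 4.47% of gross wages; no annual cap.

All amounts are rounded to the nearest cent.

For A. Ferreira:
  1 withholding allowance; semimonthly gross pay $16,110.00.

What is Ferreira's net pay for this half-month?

$12,156.84

Regional Income Tax: taxable = $16,110.00 − 1×$140.00 = $15,970.00
  $1,662.80 + 24.7% × ($15,970.00 − $13,200.00) = $1,662.80 + 24.7% × $2,770.00 = $2,346.99
Transit Levy: 5.5% × $16,110.00 = $886.05
Solidarity Surcharge: 4.47% × $16,110.00 = $720.12
Total withheld: $2,346.99 + $886.05 + $720.12 = $3,953.16
Net pay: $16,110.00 − $3,953.16 = $12,156.84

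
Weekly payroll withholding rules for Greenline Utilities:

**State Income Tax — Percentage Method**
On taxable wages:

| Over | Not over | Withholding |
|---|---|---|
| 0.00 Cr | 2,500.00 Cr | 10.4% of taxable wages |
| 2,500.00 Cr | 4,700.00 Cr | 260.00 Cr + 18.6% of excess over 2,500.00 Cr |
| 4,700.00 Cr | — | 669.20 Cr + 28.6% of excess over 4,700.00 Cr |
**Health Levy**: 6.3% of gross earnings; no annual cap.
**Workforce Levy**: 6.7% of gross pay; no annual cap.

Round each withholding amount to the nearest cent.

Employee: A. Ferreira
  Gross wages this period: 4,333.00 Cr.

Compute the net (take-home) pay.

State Income Tax: taxable = 4,333.00 Cr
  260.00 Cr + 18.6% × (4,333.00 Cr − 2,500.00 Cr) = 260.00 Cr + 18.6% × 1,833.00 Cr = 600.94 Cr
Health Levy: 6.3% × 4,333.00 Cr = 272.98 Cr
Workforce Levy: 6.7% × 4,333.00 Cr = 290.31 Cr
Total withheld: 600.94 Cr + 272.98 Cr + 290.31 Cr = 1,164.23 Cr
Net pay: 4,333.00 Cr − 1,164.23 Cr = 3,168.77 Cr

3,168.77 Cr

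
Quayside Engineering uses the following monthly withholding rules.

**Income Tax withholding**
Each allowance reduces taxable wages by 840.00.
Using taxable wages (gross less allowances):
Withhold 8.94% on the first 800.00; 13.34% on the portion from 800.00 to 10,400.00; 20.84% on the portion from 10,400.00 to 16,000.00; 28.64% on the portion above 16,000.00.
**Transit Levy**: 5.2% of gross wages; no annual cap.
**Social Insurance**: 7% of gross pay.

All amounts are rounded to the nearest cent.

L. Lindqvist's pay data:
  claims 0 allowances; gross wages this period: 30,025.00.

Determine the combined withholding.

Income Tax: taxable = 30,025.00
  2,519.20 + 28.64% × (30,025.00 − 16,000.00) = 2,519.20 + 28.64% × 14,025.00 = 6,535.96
Transit Levy: 5.2% × 30,025.00 = 1,561.30
Social Insurance: 7% × 30,025.00 = 2,101.75
Total: 6,535.96 + 1,561.30 + 2,101.75 = 10,199.01

10,199.01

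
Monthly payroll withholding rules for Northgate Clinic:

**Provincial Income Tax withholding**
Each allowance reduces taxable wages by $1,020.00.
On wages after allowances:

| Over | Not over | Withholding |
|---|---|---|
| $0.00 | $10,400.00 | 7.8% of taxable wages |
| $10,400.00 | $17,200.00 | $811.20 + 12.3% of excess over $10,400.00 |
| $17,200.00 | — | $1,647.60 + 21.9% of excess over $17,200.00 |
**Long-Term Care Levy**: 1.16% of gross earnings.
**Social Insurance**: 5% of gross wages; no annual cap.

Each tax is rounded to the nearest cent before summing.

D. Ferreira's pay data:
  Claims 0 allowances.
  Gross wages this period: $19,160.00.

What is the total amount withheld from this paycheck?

$3,257.10

Provincial Income Tax: taxable = $19,160.00
  $1,647.60 + 21.9% × ($19,160.00 − $17,200.00) = $1,647.60 + 21.9% × $1,960.00 = $2,076.84
Long-Term Care Levy: 1.16% × $19,160.00 = $222.26
Social Insurance: 5% × $19,160.00 = $958.00
Total: $2,076.84 + $222.26 + $958.00 = $3,257.10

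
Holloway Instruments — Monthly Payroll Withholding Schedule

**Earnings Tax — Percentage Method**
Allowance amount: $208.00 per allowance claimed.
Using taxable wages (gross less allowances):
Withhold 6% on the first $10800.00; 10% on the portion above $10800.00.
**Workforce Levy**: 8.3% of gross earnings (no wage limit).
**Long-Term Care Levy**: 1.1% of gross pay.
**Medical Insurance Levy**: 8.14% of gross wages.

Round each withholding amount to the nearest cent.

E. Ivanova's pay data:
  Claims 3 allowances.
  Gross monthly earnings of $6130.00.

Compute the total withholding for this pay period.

Earnings Tax: taxable = $6130.00 − 3×$208.00 = $5506.00
  6% × $5506.00 = $330.36
Workforce Levy: 8.3% × $6130.00 = $508.79
Long-Term Care Levy: 1.1% × $6130.00 = $67.43
Medical Insurance Levy: 8.14% × $6130.00 = $498.98
Total: $330.36 + $508.79 + $67.43 + $498.98 = $1405.56

$1405.56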